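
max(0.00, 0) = 0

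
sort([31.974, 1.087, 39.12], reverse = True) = [39.12, 31.974, 1.087]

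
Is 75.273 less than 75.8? Yes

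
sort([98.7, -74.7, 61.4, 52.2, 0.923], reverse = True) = [98.7, 61.4, 52.2, 0.923, -74.7]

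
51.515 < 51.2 False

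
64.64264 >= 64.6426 True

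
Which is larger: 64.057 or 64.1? 64.1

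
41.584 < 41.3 False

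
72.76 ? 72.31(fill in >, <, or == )>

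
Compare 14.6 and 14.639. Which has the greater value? 14.639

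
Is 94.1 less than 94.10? No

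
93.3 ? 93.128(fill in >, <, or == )>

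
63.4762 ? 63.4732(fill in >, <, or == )>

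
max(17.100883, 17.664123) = 17.664123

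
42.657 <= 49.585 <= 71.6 True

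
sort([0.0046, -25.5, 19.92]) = [-25.5, 0.0046, 19.92]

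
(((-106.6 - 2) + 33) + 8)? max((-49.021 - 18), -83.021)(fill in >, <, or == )<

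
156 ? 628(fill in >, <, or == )<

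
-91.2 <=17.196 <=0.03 False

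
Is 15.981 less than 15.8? No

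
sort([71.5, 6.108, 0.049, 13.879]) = [0.049, 6.108, 13.879, 71.5]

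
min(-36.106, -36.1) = -36.106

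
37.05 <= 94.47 True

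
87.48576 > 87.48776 False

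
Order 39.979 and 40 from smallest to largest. 39.979, 40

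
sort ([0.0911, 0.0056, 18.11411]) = [0.0056, 0.0911, 18.11411]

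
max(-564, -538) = -538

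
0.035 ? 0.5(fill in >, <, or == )<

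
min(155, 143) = 143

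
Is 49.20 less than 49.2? No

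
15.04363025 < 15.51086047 True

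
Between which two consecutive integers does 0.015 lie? 0 and 1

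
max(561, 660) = 660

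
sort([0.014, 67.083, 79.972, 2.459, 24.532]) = [0.014, 2.459, 24.532, 67.083, 79.972]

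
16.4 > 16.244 True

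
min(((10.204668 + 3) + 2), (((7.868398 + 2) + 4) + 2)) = 15.204668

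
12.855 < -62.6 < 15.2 False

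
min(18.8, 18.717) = 18.717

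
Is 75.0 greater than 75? No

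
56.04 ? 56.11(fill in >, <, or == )<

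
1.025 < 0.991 False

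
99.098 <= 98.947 False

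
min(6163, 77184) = 6163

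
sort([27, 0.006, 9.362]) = [0.006, 9.362, 27]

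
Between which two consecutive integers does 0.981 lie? 0 and 1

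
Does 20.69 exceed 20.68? Yes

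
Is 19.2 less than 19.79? Yes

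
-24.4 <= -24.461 False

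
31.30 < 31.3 False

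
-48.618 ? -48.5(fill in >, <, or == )<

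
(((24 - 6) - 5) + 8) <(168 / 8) False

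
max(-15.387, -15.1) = -15.1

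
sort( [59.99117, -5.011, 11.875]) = [-5.011, 11.875, 59.99117]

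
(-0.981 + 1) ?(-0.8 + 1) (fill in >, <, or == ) <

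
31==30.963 False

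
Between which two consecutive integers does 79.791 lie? 79 and 80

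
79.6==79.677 False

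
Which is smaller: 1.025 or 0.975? 0.975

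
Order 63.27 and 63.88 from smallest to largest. 63.27, 63.88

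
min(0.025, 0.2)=0.025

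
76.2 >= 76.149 True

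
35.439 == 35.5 False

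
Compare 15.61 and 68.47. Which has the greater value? 68.47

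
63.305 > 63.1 True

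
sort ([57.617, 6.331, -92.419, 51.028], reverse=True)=[57.617, 51.028, 6.331, -92.419]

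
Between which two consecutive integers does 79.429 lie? 79 and 80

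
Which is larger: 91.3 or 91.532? 91.532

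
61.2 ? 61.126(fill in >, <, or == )>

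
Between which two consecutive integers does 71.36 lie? 71 and 72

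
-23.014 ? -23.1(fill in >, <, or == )>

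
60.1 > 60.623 False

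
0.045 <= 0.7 True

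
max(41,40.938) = 41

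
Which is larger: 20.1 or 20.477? 20.477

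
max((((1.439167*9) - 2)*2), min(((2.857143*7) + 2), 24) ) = 22.000001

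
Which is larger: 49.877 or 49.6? 49.877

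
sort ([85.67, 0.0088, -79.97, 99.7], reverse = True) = [99.7, 85.67, 0.0088, -79.97]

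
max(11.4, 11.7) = 11.7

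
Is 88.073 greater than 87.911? Yes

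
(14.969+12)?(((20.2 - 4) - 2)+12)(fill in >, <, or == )>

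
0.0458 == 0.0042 False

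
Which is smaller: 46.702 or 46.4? 46.4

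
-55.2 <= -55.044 True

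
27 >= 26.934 True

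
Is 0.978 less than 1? Yes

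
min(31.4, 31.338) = 31.338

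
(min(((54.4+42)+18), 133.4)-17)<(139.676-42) True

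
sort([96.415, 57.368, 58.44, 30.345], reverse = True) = [96.415, 58.44, 57.368, 30.345]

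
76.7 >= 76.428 True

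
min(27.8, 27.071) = 27.071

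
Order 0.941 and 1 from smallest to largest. 0.941, 1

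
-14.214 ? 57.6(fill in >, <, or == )<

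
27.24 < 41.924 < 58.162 True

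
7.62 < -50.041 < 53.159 False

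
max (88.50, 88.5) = 88.5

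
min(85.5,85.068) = 85.068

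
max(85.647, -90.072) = 85.647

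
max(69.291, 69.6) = 69.6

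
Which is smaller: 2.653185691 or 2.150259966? 2.150259966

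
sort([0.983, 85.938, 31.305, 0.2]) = [0.2, 0.983, 31.305, 85.938]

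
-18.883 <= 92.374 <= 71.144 False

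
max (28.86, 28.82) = 28.86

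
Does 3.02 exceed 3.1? No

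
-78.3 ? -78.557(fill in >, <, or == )>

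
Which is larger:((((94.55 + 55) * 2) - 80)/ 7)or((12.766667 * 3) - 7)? ((12.766667 * 3) - 7)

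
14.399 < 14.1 False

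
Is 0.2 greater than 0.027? Yes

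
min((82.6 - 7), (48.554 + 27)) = 75.554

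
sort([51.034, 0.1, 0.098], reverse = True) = [51.034, 0.1, 0.098]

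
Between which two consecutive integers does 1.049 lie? 1 and 2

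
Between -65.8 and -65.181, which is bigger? -65.181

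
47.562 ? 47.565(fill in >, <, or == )<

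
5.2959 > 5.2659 True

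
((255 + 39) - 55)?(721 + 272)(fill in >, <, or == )<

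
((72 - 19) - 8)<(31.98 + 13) False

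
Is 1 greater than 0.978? Yes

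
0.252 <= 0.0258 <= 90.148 False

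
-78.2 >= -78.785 True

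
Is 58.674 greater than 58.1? Yes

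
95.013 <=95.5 True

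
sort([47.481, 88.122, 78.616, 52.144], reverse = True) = [88.122, 78.616, 52.144, 47.481]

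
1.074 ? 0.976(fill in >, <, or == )>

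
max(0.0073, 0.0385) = 0.0385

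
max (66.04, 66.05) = 66.05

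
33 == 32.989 False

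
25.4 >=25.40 True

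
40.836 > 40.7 True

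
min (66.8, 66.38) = 66.38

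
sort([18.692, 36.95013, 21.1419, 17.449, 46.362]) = [17.449, 18.692, 21.1419, 36.95013, 46.362]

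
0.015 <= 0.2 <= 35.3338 True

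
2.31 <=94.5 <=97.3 True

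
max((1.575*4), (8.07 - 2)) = 6.3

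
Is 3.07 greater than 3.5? No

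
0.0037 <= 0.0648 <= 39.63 True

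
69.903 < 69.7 False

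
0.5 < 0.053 False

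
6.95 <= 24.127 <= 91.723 True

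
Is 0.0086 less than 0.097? Yes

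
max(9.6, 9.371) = 9.6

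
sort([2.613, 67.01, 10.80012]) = [2.613, 10.80012, 67.01]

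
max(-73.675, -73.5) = -73.5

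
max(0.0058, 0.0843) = 0.0843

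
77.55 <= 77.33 False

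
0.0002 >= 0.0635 False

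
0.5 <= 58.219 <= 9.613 False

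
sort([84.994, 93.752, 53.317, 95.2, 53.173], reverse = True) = [95.2, 93.752, 84.994, 53.317, 53.173]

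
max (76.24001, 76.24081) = 76.24081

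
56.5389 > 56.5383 True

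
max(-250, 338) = 338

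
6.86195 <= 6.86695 True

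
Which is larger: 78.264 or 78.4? 78.4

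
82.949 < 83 True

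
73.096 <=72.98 False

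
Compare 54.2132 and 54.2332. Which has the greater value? 54.2332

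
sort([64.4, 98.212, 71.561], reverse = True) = [98.212, 71.561, 64.4]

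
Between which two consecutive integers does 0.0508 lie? 0 and 1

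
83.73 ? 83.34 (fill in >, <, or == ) >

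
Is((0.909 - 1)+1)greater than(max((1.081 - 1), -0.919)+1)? No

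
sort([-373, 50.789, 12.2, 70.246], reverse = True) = [70.246, 50.789, 12.2, -373]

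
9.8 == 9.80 True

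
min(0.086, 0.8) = 0.086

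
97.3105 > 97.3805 False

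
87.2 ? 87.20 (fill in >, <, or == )==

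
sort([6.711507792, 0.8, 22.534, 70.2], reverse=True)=[70.2, 22.534, 6.711507792, 0.8]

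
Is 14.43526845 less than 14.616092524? Yes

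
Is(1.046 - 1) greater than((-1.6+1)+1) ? No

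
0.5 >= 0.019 True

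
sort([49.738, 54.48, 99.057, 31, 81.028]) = [31, 49.738, 54.48, 81.028, 99.057]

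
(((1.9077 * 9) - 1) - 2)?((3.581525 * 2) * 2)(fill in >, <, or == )<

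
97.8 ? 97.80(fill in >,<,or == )==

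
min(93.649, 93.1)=93.1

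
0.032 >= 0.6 False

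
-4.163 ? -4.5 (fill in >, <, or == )>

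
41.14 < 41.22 True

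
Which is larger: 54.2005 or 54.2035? 54.2035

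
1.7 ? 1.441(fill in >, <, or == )>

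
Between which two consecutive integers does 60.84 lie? 60 and 61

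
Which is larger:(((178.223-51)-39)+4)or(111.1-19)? (((178.223-51)-39)+4)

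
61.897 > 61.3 True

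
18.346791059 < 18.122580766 False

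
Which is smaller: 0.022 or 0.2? 0.022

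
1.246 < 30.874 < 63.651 True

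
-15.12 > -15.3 True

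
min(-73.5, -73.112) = -73.5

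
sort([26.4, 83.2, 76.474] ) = [26.4, 76.474, 83.2]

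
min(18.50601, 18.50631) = 18.50601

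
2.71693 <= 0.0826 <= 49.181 False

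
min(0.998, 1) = 0.998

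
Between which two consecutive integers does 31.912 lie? 31 and 32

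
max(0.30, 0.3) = 0.3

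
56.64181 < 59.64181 True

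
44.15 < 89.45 True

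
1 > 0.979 True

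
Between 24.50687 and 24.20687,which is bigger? 24.50687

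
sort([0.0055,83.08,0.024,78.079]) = [0.0055,0.024,78.079,83.08]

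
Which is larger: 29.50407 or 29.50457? 29.50457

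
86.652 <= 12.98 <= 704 False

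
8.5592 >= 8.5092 True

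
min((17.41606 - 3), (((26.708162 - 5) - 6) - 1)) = 14.41606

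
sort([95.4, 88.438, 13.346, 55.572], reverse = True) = [95.4, 88.438, 55.572, 13.346]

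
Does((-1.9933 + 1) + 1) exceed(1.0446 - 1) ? No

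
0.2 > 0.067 True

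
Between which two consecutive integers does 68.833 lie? 68 and 69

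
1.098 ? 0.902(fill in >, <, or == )>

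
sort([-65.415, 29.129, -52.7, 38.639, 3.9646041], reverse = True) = [38.639, 29.129, 3.9646041, -52.7, -65.415]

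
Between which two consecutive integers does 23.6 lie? 23 and 24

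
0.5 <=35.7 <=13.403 False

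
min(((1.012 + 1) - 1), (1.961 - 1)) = 0.961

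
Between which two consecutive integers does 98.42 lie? 98 and 99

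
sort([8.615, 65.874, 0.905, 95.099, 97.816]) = [0.905, 8.615, 65.874, 95.099, 97.816]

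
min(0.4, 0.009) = 0.009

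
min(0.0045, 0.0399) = 0.0045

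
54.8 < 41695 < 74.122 False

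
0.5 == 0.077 False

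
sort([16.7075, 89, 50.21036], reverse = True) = [89, 50.21036, 16.7075]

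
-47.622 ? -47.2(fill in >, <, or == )<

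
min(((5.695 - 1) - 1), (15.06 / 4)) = 3.695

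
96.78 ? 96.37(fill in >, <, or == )>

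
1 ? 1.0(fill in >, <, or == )==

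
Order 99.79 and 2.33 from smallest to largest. 2.33, 99.79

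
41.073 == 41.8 False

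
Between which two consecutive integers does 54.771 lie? 54 and 55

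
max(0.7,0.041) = 0.7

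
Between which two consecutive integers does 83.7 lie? 83 and 84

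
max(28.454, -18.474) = 28.454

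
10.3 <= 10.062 False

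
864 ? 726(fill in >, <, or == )>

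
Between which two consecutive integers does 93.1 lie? 93 and 94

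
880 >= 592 True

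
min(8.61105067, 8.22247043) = 8.22247043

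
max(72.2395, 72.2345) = 72.2395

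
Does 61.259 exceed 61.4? No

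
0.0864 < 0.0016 False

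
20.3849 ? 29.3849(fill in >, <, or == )<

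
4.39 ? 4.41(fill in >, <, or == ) <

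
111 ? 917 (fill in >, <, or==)<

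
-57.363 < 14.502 True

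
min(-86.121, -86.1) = -86.121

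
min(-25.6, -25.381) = -25.6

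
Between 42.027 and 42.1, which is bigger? 42.1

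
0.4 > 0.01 True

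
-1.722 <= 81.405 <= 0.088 False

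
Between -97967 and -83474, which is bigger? -83474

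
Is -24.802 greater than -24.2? No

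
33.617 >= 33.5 True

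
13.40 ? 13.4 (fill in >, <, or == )==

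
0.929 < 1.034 True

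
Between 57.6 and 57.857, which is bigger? 57.857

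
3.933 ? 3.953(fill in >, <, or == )<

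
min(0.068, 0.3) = 0.068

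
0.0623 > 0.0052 True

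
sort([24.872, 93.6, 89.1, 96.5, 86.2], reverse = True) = [96.5, 93.6, 89.1, 86.2, 24.872]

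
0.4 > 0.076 True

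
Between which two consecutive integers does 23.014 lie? 23 and 24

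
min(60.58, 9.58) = 9.58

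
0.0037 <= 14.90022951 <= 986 True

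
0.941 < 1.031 True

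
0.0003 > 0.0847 False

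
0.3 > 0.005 True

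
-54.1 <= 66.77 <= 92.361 True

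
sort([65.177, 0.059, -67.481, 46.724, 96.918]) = [-67.481, 0.059, 46.724, 65.177, 96.918]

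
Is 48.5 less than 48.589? Yes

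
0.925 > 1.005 False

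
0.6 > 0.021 True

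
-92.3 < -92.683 False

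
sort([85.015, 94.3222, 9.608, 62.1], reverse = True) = [94.3222, 85.015, 62.1, 9.608]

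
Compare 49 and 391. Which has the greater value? 391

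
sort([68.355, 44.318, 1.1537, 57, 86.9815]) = [1.1537, 44.318, 57, 68.355, 86.9815]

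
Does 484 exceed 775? No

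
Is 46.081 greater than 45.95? Yes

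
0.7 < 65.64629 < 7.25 False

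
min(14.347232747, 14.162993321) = 14.162993321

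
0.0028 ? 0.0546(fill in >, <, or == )<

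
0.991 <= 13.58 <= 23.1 True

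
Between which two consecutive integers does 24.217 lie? 24 and 25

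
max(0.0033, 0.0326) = 0.0326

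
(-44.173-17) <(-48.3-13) False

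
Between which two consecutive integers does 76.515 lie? 76 and 77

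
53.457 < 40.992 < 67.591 False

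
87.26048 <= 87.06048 False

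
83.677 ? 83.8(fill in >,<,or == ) <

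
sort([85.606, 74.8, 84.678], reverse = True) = [85.606, 84.678, 74.8]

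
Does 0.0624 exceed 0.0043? Yes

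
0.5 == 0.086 False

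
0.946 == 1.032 False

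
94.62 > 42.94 True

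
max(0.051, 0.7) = 0.7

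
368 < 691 True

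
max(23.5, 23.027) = 23.5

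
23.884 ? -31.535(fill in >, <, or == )>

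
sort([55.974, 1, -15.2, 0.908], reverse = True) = [55.974, 1, 0.908, -15.2]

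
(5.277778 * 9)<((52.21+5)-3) True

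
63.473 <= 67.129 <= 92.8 True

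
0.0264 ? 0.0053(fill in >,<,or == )>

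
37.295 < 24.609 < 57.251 False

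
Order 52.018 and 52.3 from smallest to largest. 52.018, 52.3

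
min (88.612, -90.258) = -90.258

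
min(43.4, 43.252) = 43.252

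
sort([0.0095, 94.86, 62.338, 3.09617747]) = [0.0095, 3.09617747, 62.338, 94.86]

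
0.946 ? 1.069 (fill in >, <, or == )<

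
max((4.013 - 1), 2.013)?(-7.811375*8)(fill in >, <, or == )>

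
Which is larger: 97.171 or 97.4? 97.4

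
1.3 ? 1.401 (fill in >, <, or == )<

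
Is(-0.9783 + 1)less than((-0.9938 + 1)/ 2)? No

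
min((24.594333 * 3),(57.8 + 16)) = 73.782999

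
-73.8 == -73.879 False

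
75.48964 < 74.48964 False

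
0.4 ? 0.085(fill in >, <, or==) >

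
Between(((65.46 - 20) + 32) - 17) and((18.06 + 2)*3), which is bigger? (((65.46 - 20) + 32) - 17)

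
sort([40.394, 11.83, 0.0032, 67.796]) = [0.0032, 11.83, 40.394, 67.796]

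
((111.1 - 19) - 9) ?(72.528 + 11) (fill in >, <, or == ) <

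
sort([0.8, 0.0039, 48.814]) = [0.0039, 0.8, 48.814]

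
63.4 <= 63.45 True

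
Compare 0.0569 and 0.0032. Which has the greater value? 0.0569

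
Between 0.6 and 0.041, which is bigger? 0.6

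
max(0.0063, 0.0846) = 0.0846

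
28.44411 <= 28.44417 True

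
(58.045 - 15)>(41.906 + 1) True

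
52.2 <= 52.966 True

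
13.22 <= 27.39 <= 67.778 True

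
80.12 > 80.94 False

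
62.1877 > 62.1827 True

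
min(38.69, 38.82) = 38.69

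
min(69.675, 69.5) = 69.5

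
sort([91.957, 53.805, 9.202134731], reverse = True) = [91.957, 53.805, 9.202134731]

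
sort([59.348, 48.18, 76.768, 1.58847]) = [1.58847, 48.18, 59.348, 76.768]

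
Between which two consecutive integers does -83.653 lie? -84 and -83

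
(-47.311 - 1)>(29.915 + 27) False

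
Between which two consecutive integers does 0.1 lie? 0 and 1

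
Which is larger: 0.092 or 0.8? 0.8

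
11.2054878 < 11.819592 True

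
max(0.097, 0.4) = 0.4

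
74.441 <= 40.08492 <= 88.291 False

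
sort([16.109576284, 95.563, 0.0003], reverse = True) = [95.563, 16.109576284, 0.0003]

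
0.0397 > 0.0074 True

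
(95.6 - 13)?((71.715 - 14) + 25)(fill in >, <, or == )<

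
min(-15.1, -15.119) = -15.119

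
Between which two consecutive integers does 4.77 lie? 4 and 5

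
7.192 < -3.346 False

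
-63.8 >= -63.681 False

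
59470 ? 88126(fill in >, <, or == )<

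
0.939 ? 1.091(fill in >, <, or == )<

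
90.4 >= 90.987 False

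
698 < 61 False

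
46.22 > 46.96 False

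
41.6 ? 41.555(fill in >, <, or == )>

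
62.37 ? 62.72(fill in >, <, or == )<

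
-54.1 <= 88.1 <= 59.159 False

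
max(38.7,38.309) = 38.7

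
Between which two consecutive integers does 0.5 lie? 0 and 1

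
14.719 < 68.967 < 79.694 True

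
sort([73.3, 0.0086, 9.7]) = [0.0086, 9.7, 73.3]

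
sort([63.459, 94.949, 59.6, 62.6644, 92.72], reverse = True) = [94.949, 92.72, 63.459, 62.6644, 59.6]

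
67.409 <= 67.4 False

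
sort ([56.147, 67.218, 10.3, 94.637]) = [10.3, 56.147, 67.218, 94.637]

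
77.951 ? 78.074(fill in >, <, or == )<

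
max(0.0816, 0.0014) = 0.0816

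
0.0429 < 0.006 False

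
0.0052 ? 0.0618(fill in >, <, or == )<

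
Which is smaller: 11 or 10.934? 10.934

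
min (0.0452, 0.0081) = 0.0081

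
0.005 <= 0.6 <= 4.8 True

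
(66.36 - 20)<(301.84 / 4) True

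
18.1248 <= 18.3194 True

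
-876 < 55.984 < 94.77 True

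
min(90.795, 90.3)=90.3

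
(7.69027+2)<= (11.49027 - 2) False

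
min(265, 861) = 265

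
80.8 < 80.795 False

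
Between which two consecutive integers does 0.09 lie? 0 and 1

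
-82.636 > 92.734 False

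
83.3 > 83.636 False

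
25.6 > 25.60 False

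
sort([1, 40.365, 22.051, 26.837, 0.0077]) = [0.0077, 1, 22.051, 26.837, 40.365]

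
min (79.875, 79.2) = 79.2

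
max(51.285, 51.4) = 51.4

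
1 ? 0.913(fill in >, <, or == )>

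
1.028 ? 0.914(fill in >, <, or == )>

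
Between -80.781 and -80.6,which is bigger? -80.6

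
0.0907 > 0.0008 True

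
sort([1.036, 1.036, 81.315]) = [1.036, 1.036, 81.315]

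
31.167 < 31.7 True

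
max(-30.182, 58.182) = 58.182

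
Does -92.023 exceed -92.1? Yes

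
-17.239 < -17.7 False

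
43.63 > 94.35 False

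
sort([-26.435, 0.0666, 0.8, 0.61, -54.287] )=[-54.287, -26.435, 0.0666, 0.61, 0.8]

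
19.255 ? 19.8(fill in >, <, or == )<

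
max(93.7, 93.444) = 93.7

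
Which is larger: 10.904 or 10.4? 10.904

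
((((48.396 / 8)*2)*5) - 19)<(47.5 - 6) True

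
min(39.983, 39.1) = 39.1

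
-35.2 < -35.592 False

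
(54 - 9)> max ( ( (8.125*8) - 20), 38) False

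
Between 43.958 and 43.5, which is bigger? 43.958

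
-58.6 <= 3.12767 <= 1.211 False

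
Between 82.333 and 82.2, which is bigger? 82.333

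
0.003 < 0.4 True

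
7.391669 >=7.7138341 False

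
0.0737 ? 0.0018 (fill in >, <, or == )>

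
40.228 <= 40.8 True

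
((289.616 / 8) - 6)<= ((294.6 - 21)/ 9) True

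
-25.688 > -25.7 True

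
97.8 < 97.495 False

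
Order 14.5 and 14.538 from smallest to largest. 14.5, 14.538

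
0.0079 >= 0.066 False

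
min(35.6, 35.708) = 35.6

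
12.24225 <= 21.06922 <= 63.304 True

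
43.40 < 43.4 False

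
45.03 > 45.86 False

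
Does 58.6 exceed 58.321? Yes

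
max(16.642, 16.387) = 16.642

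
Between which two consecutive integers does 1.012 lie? 1 and 2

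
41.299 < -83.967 False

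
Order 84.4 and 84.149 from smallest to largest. 84.149, 84.4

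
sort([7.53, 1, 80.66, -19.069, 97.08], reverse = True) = [97.08, 80.66, 7.53, 1, -19.069]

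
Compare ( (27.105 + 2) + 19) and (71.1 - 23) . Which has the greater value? ( (27.105 + 2) + 19)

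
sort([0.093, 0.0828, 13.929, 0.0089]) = [0.0089, 0.0828, 0.093, 13.929]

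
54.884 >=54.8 True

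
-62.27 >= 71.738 False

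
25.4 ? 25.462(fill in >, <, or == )<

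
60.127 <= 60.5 True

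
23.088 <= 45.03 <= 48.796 True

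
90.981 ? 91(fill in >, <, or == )<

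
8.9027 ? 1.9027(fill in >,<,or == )>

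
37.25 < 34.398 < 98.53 False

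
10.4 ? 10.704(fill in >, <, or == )<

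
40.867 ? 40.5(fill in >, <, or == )>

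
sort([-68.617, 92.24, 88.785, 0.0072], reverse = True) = [92.24, 88.785, 0.0072, -68.617]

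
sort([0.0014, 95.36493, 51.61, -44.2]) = [-44.2, 0.0014, 51.61, 95.36493]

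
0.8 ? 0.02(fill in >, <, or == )>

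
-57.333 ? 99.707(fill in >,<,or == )<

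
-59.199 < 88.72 True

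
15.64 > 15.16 True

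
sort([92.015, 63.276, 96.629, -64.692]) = [-64.692, 63.276, 92.015, 96.629]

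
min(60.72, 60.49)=60.49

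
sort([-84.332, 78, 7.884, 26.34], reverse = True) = [78, 26.34, 7.884, -84.332]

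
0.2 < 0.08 False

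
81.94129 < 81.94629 True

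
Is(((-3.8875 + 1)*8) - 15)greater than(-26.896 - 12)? Yes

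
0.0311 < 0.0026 False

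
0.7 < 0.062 False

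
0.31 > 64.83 False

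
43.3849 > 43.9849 False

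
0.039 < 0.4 True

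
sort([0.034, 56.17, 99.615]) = [0.034, 56.17, 99.615]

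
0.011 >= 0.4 False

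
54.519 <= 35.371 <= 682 False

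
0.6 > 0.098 True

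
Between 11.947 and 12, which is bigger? 12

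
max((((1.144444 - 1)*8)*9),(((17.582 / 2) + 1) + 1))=10.791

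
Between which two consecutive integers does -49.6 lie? -50 and -49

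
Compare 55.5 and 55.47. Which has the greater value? 55.5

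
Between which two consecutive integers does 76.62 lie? 76 and 77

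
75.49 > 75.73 False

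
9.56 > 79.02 False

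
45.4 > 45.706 False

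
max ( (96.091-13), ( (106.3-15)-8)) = 83.3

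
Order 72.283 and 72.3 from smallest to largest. 72.283, 72.3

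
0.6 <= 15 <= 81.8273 True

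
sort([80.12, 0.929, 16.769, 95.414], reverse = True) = [95.414, 80.12, 16.769, 0.929]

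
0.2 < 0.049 False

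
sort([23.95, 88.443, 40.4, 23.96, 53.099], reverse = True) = [88.443, 53.099, 40.4, 23.96, 23.95]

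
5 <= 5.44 True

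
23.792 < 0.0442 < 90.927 False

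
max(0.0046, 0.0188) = 0.0188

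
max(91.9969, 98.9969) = 98.9969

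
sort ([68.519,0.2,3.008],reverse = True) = [68.519,3.008,0.2]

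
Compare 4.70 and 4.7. They are equal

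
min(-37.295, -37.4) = -37.4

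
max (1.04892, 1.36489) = 1.36489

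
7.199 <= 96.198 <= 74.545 False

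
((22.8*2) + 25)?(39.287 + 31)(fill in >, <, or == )>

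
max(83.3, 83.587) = 83.587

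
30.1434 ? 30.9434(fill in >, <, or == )<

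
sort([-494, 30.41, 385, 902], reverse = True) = [902, 385, 30.41, -494]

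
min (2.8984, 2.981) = 2.8984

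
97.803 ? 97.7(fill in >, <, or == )>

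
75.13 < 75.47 True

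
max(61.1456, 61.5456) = 61.5456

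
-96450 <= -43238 True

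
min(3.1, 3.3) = 3.1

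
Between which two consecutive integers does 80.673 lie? 80 and 81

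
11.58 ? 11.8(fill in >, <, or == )<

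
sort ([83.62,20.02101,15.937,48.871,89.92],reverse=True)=[89.92,83.62,48.871,20.02101,15.937]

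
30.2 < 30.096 False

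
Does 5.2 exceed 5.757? No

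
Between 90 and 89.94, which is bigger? 90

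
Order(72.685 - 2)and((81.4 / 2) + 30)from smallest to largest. (72.685 - 2), ((81.4 / 2) + 30)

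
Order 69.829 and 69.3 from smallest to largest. 69.3, 69.829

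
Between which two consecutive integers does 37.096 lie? 37 and 38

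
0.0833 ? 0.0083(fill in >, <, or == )>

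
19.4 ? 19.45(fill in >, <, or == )<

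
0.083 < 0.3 True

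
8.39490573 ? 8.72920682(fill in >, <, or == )<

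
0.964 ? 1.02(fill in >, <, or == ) <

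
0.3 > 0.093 True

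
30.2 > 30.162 True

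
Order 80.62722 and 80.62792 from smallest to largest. 80.62722, 80.62792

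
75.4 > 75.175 True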